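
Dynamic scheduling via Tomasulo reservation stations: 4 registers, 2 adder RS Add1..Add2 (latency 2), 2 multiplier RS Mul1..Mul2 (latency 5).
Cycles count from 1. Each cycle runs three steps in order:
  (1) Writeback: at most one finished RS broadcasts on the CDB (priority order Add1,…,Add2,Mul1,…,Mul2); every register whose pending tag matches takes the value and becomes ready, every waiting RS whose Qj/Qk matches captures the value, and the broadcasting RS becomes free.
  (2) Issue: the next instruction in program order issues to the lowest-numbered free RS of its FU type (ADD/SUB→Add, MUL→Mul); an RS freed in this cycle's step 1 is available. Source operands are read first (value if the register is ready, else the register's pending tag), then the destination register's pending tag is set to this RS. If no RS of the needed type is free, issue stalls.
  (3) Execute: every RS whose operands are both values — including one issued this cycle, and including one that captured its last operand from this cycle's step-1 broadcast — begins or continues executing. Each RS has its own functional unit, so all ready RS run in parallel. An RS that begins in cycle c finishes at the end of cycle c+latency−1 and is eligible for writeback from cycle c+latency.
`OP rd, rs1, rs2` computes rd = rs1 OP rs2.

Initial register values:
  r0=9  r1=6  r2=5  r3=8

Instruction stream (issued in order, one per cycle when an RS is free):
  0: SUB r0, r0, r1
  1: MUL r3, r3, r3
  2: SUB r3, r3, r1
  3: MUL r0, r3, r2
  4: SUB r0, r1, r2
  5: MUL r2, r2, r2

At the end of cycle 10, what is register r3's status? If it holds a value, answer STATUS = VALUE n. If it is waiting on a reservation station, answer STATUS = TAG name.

STATUS = VALUE 58

  c1: issue SUB r0<-Add1  regs: r0:Add1,r1:6,r2:5,r3:8
  c2: issue MUL r3<-Mul1  regs: r0:Add1,r1:6,r2:5,r3:Mul1
  c3: CDB Add1=3; issue SUB r3<-Add1  regs: r0:3,r1:6,r2:5,r3:Add1
  c4: issue MUL r0<-Mul2  regs: r0:Mul2,r1:6,r2:5,r3:Add1
  c5: issue SUB r0<-Add2  regs: r0:Add2,r1:6,r2:5,r3:Add1
  c6: stall  regs: r0:Add2,r1:6,r2:5,r3:Add1
  c7: CDB Add2=1; stall  regs: r0:1,r1:6,r2:5,r3:Add1
  c8: CDB Mul1=64; issue MUL r2<-Mul1  regs: r0:1,r1:6,r2:Mul1,r3:Add1
  c9: -  regs: r0:1,r1:6,r2:Mul1,r3:Add1
  c10: CDB Add1=58  regs: r0:1,r1:6,r2:Mul1,r3:58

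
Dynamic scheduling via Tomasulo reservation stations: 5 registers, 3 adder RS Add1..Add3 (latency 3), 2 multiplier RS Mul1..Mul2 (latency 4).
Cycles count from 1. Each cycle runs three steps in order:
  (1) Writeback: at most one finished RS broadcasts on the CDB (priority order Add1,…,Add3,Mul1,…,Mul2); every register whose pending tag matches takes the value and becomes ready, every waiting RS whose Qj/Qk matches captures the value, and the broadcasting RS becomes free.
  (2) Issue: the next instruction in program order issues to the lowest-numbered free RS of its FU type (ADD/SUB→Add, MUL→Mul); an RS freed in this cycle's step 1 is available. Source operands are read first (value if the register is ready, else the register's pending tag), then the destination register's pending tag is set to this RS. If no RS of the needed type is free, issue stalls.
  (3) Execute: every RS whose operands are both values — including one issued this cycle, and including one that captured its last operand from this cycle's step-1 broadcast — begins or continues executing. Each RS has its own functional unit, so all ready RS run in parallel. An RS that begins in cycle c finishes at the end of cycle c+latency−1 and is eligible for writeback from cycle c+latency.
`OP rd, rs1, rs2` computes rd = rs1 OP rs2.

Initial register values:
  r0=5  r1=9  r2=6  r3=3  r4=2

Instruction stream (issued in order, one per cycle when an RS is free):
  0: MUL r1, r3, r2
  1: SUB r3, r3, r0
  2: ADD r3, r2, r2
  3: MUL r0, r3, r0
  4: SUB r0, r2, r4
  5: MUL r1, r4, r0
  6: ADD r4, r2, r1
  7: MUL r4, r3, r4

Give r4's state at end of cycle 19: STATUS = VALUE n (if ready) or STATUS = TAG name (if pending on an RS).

STATUS = VALUE 168

  c1: issue MUL r1<-Mul1  regs: r0:5,r1:Mul1,r2:6,r3:3,r4:2
  c2: issue SUB r3<-Add1  regs: r0:5,r1:Mul1,r2:6,r3:Add1,r4:2
  c3: issue ADD r3<-Add2  regs: r0:5,r1:Mul1,r2:6,r3:Add2,r4:2
  c4: issue MUL r0<-Mul2  regs: r0:Mul2,r1:Mul1,r2:6,r3:Add2,r4:2
  c5: CDB Add1=-2; issue SUB r0<-Add1  regs: r0:Add1,r1:Mul1,r2:6,r3:Add2,r4:2
  c6: CDB Add2=12; stall  regs: r0:Add1,r1:Mul1,r2:6,r3:12,r4:2
  c7: CDB Mul1=18; issue MUL r1<-Mul1  regs: r0:Add1,r1:Mul1,r2:6,r3:12,r4:2
  c8: CDB Add1=4; issue ADD r4<-Add1  regs: r0:4,r1:Mul1,r2:6,r3:12,r4:Add1
  c9: stall  regs: r0:4,r1:Mul1,r2:6,r3:12,r4:Add1
  c10: CDB Mul2=60; issue MUL r4<-Mul2  regs: r0:4,r1:Mul1,r2:6,r3:12,r4:Mul2
  c11: -  regs: r0:4,r1:Mul1,r2:6,r3:12,r4:Mul2
  c12: CDB Mul1=8  regs: r0:4,r1:8,r2:6,r3:12,r4:Mul2
  c13: -  regs: r0:4,r1:8,r2:6,r3:12,r4:Mul2
  c14: -  regs: r0:4,r1:8,r2:6,r3:12,r4:Mul2
  c15: CDB Add1=14  regs: r0:4,r1:8,r2:6,r3:12,r4:Mul2
  c16: -  regs: r0:4,r1:8,r2:6,r3:12,r4:Mul2
  c17: -  regs: r0:4,r1:8,r2:6,r3:12,r4:Mul2
  c18: -  regs: r0:4,r1:8,r2:6,r3:12,r4:Mul2
  c19: CDB Mul2=168  regs: r0:4,r1:8,r2:6,r3:12,r4:168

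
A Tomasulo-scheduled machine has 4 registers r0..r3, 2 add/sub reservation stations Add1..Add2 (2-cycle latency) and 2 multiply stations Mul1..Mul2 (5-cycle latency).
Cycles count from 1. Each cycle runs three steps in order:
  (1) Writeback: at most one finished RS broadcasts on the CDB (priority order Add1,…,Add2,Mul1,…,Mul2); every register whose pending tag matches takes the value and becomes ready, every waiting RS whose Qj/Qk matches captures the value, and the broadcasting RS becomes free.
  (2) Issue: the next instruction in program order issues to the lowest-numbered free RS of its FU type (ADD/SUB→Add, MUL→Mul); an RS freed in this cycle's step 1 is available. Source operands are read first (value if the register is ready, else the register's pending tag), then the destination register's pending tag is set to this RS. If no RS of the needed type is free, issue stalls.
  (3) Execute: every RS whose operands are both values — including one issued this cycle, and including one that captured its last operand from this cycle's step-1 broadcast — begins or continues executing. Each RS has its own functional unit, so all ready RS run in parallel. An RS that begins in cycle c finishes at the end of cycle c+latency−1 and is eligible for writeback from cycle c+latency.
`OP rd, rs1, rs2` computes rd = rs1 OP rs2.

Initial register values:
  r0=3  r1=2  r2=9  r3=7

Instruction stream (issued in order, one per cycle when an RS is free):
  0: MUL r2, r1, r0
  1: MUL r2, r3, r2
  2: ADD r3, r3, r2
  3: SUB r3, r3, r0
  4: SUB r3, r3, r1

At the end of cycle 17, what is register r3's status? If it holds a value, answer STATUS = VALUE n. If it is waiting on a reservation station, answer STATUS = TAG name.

STATUS = VALUE 44

cycle 1: issue MUL r2<-Mul1 // r0:3,r1:2,r2:Mul1,r3:7
cycle 2: issue MUL r2<-Mul2 // r0:3,r1:2,r2:Mul2,r3:7
cycle 3: issue ADD r3<-Add1 // r0:3,r1:2,r2:Mul2,r3:Add1
cycle 4: issue SUB r3<-Add2 // r0:3,r1:2,r2:Mul2,r3:Add2
cycle 5: stall // r0:3,r1:2,r2:Mul2,r3:Add2
cycle 6: CDB Mul1=6; stall // r0:3,r1:2,r2:Mul2,r3:Add2
cycle 7: stall // r0:3,r1:2,r2:Mul2,r3:Add2
cycle 8: stall // r0:3,r1:2,r2:Mul2,r3:Add2
cycle 9: stall // r0:3,r1:2,r2:Mul2,r3:Add2
cycle 10: stall // r0:3,r1:2,r2:Mul2,r3:Add2
cycle 11: CDB Mul2=42; stall // r0:3,r1:2,r2:42,r3:Add2
cycle 12: stall // r0:3,r1:2,r2:42,r3:Add2
cycle 13: CDB Add1=49; issue SUB r3<-Add1 // r0:3,r1:2,r2:42,r3:Add1
cycle 14: - // r0:3,r1:2,r2:42,r3:Add1
cycle 15: CDB Add2=46 // r0:3,r1:2,r2:42,r3:Add1
cycle 16: - // r0:3,r1:2,r2:42,r3:Add1
cycle 17: CDB Add1=44 // r0:3,r1:2,r2:42,r3:44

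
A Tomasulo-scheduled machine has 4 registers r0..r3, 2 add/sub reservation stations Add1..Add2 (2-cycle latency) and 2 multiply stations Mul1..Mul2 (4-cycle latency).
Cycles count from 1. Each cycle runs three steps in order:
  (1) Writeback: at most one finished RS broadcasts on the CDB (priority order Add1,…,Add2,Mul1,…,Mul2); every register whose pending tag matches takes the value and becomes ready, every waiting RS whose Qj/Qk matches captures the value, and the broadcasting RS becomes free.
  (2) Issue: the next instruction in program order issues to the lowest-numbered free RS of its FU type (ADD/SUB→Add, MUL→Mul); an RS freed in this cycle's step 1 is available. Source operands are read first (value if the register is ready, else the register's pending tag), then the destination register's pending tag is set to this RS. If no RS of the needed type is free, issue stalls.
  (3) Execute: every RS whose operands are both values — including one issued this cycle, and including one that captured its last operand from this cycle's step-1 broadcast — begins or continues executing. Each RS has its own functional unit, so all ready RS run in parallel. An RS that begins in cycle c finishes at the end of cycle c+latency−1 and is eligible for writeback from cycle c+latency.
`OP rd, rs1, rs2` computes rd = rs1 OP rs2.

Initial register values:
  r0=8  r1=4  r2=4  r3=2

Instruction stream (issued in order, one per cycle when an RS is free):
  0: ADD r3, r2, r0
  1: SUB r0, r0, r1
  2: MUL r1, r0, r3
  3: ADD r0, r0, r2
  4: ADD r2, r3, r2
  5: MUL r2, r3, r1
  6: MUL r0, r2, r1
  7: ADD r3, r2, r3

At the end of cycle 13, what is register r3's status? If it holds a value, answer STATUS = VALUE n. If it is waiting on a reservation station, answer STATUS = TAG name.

  c1: issue ADD r3<-Add1  regs: r0:8,r1:4,r2:4,r3:Add1
  c2: issue SUB r0<-Add2  regs: r0:Add2,r1:4,r2:4,r3:Add1
  c3: CDB Add1=12; issue MUL r1<-Mul1  regs: r0:Add2,r1:Mul1,r2:4,r3:12
  c4: CDB Add2=4; issue ADD r0<-Add1  regs: r0:Add1,r1:Mul1,r2:4,r3:12
  c5: issue ADD r2<-Add2  regs: r0:Add1,r1:Mul1,r2:Add2,r3:12
  c6: CDB Add1=8; issue MUL r2<-Mul2  regs: r0:8,r1:Mul1,r2:Mul2,r3:12
  c7: CDB Add2=16; stall  regs: r0:8,r1:Mul1,r2:Mul2,r3:12
  c8: CDB Mul1=48; issue MUL r0<-Mul1  regs: r0:Mul1,r1:48,r2:Mul2,r3:12
  c9: issue ADD r3<-Add1  regs: r0:Mul1,r1:48,r2:Mul2,r3:Add1
  c10: -  regs: r0:Mul1,r1:48,r2:Mul2,r3:Add1
  c11: -  regs: r0:Mul1,r1:48,r2:Mul2,r3:Add1
  c12: CDB Mul2=576  regs: r0:Mul1,r1:48,r2:576,r3:Add1
  c13: -  regs: r0:Mul1,r1:48,r2:576,r3:Add1

STATUS = TAG Add1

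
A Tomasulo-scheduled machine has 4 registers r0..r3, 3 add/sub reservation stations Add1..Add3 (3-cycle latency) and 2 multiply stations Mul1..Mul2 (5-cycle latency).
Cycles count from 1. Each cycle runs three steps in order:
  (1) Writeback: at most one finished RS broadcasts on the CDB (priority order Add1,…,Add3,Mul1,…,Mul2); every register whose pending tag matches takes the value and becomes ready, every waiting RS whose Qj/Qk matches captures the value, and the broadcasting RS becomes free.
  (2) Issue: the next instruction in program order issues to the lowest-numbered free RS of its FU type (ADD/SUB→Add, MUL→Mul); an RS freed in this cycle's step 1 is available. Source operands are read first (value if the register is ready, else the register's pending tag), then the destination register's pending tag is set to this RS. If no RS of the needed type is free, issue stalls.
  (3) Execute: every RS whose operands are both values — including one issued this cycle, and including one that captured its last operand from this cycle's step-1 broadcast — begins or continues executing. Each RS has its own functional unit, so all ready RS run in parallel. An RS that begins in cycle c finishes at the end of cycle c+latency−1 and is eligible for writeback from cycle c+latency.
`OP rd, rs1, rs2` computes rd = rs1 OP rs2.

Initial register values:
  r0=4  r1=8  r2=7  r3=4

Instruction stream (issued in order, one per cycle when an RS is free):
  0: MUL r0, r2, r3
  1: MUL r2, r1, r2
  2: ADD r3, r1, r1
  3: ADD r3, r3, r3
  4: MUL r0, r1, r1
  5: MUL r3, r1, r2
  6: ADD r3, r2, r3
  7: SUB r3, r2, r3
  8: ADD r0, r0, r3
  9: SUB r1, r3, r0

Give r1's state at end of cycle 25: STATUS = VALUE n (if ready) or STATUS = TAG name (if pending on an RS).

  c1: issue MUL r0<-Mul1  regs: r0:Mul1,r1:8,r2:7,r3:4
  c2: issue MUL r2<-Mul2  regs: r0:Mul1,r1:8,r2:Mul2,r3:4
  c3: issue ADD r3<-Add1  regs: r0:Mul1,r1:8,r2:Mul2,r3:Add1
  c4: issue ADD r3<-Add2  regs: r0:Mul1,r1:8,r2:Mul2,r3:Add2
  c5: stall  regs: r0:Mul1,r1:8,r2:Mul2,r3:Add2
  c6: CDB Add1=16; stall  regs: r0:Mul1,r1:8,r2:Mul2,r3:Add2
  c7: CDB Mul1=28; issue MUL r0<-Mul1  regs: r0:Mul1,r1:8,r2:Mul2,r3:Add2
  c8: CDB Mul2=56; issue MUL r3<-Mul2  regs: r0:Mul1,r1:8,r2:56,r3:Mul2
  c9: CDB Add2=32; issue ADD r3<-Add1  regs: r0:Mul1,r1:8,r2:56,r3:Add1
  c10: issue SUB r3<-Add2  regs: r0:Mul1,r1:8,r2:56,r3:Add2
  c11: issue ADD r0<-Add3  regs: r0:Add3,r1:8,r2:56,r3:Add2
  c12: CDB Mul1=64; stall  regs: r0:Add3,r1:8,r2:56,r3:Add2
  c13: CDB Mul2=448; stall  regs: r0:Add3,r1:8,r2:56,r3:Add2
  c14: stall  regs: r0:Add3,r1:8,r2:56,r3:Add2
  c15: stall  regs: r0:Add3,r1:8,r2:56,r3:Add2
  c16: CDB Add1=504; issue SUB r1<-Add1  regs: r0:Add3,r1:Add1,r2:56,r3:Add2
  c17: -  regs: r0:Add3,r1:Add1,r2:56,r3:Add2
  c18: -  regs: r0:Add3,r1:Add1,r2:56,r3:Add2
  c19: CDB Add2=-448  regs: r0:Add3,r1:Add1,r2:56,r3:-448
  c20: -  regs: r0:Add3,r1:Add1,r2:56,r3:-448
  c21: -  regs: r0:Add3,r1:Add1,r2:56,r3:-448
  c22: CDB Add3=-384  regs: r0:-384,r1:Add1,r2:56,r3:-448
  c23: -  regs: r0:-384,r1:Add1,r2:56,r3:-448
  c24: -  regs: r0:-384,r1:Add1,r2:56,r3:-448
  c25: CDB Add1=-64  regs: r0:-384,r1:-64,r2:56,r3:-448

STATUS = VALUE -64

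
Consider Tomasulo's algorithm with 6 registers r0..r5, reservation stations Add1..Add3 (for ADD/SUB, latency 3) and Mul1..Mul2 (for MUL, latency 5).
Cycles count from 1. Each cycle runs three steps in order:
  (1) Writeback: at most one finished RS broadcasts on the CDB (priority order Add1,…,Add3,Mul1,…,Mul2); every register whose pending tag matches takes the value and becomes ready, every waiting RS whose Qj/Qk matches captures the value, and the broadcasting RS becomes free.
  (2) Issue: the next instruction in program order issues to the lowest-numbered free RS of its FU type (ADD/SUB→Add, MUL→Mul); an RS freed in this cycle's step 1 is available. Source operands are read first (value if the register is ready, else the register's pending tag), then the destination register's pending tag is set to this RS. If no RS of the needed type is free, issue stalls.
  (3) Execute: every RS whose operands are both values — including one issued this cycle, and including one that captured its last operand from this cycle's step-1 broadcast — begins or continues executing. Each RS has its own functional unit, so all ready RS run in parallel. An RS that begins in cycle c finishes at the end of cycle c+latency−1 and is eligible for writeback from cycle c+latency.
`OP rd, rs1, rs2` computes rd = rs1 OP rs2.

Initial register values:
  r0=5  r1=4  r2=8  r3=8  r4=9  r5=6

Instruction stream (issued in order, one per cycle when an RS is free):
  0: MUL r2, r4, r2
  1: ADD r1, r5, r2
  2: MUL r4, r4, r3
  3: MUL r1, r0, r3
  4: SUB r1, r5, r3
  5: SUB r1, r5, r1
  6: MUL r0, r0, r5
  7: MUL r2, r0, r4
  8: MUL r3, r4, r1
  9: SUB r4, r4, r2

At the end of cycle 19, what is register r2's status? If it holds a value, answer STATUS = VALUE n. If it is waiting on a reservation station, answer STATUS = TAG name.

  c1: issue MUL r2<-Mul1  regs: r0:5,r1:4,r2:Mul1,r3:8,r4:9,r5:6
  c2: issue ADD r1<-Add1  regs: r0:5,r1:Add1,r2:Mul1,r3:8,r4:9,r5:6
  c3: issue MUL r4<-Mul2  regs: r0:5,r1:Add1,r2:Mul1,r3:8,r4:Mul2,r5:6
  c4: stall  regs: r0:5,r1:Add1,r2:Mul1,r3:8,r4:Mul2,r5:6
  c5: stall  regs: r0:5,r1:Add1,r2:Mul1,r3:8,r4:Mul2,r5:6
  c6: CDB Mul1=72; issue MUL r1<-Mul1  regs: r0:5,r1:Mul1,r2:72,r3:8,r4:Mul2,r5:6
  c7: issue SUB r1<-Add2  regs: r0:5,r1:Add2,r2:72,r3:8,r4:Mul2,r5:6
  c8: CDB Mul2=72; issue SUB r1<-Add3  regs: r0:5,r1:Add3,r2:72,r3:8,r4:72,r5:6
  c9: CDB Add1=78; issue MUL r0<-Mul2  regs: r0:Mul2,r1:Add3,r2:72,r3:8,r4:72,r5:6
  c10: CDB Add2=-2; stall  regs: r0:Mul2,r1:Add3,r2:72,r3:8,r4:72,r5:6
  c11: CDB Mul1=40; issue MUL r2<-Mul1  regs: r0:Mul2,r1:Add3,r2:Mul1,r3:8,r4:72,r5:6
  c12: stall  regs: r0:Mul2,r1:Add3,r2:Mul1,r3:8,r4:72,r5:6
  c13: CDB Add3=8; stall  regs: r0:Mul2,r1:8,r2:Mul1,r3:8,r4:72,r5:6
  c14: CDB Mul2=30; issue MUL r3<-Mul2  regs: r0:30,r1:8,r2:Mul1,r3:Mul2,r4:72,r5:6
  c15: issue SUB r4<-Add1  regs: r0:30,r1:8,r2:Mul1,r3:Mul2,r4:Add1,r5:6
  c16: -  regs: r0:30,r1:8,r2:Mul1,r3:Mul2,r4:Add1,r5:6
  c17: -  regs: r0:30,r1:8,r2:Mul1,r3:Mul2,r4:Add1,r5:6
  c18: -  regs: r0:30,r1:8,r2:Mul1,r3:Mul2,r4:Add1,r5:6
  c19: CDB Mul1=2160  regs: r0:30,r1:8,r2:2160,r3:Mul2,r4:Add1,r5:6

STATUS = VALUE 2160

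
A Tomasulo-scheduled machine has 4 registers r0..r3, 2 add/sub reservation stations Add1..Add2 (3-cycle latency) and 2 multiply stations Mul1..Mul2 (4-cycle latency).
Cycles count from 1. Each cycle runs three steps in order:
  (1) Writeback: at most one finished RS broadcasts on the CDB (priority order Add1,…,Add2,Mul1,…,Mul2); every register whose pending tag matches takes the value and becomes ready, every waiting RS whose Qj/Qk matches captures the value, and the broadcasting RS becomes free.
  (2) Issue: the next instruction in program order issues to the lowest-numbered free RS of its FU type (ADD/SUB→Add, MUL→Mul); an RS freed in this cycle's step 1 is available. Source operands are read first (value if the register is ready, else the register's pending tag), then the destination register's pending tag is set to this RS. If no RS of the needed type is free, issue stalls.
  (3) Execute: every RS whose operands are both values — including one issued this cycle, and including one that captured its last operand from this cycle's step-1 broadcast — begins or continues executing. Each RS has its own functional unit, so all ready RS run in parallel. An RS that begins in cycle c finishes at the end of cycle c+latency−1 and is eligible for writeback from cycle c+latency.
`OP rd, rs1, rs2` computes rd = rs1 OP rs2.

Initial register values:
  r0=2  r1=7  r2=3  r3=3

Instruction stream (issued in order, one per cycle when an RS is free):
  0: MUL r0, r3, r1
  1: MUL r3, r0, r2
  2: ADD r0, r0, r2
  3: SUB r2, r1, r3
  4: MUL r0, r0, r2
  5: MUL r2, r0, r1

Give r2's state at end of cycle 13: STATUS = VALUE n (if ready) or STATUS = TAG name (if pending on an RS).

  c1: issue MUL r0<-Mul1  regs: r0:Mul1,r1:7,r2:3,r3:3
  c2: issue MUL r3<-Mul2  regs: r0:Mul1,r1:7,r2:3,r3:Mul2
  c3: issue ADD r0<-Add1  regs: r0:Add1,r1:7,r2:3,r3:Mul2
  c4: issue SUB r2<-Add2  regs: r0:Add1,r1:7,r2:Add2,r3:Mul2
  c5: CDB Mul1=21; issue MUL r0<-Mul1  regs: r0:Mul1,r1:7,r2:Add2,r3:Mul2
  c6: stall  regs: r0:Mul1,r1:7,r2:Add2,r3:Mul2
  c7: stall  regs: r0:Mul1,r1:7,r2:Add2,r3:Mul2
  c8: CDB Add1=24; stall  regs: r0:Mul1,r1:7,r2:Add2,r3:Mul2
  c9: CDB Mul2=63; issue MUL r2<-Mul2  regs: r0:Mul1,r1:7,r2:Mul2,r3:63
  c10: -  regs: r0:Mul1,r1:7,r2:Mul2,r3:63
  c11: -  regs: r0:Mul1,r1:7,r2:Mul2,r3:63
  c12: CDB Add2=-56  regs: r0:Mul1,r1:7,r2:Mul2,r3:63
  c13: -  regs: r0:Mul1,r1:7,r2:Mul2,r3:63

STATUS = TAG Mul2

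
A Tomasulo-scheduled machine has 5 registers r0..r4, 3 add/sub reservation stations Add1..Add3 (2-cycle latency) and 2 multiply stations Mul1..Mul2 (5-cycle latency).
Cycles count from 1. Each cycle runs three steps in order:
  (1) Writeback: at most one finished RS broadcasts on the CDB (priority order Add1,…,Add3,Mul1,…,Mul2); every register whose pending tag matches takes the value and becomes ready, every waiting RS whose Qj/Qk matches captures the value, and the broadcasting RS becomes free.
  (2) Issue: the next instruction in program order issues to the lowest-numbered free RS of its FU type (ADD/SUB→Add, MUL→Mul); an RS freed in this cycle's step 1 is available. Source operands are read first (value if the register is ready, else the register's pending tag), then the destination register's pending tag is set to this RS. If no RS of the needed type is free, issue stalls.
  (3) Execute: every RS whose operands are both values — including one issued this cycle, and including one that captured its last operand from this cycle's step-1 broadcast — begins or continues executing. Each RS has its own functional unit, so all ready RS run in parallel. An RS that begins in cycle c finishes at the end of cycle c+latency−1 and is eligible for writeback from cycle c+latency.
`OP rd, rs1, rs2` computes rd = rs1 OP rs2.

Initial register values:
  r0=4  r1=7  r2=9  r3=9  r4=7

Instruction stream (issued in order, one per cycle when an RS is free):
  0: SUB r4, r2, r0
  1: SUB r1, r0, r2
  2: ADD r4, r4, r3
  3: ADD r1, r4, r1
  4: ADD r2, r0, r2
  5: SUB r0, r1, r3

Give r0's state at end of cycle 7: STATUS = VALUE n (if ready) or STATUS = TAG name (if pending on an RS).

cycle 1: issue SUB r4<-Add1 // r0:4,r1:7,r2:9,r3:9,r4:Add1
cycle 2: issue SUB r1<-Add2 // r0:4,r1:Add2,r2:9,r3:9,r4:Add1
cycle 3: CDB Add1=5; issue ADD r4<-Add1 // r0:4,r1:Add2,r2:9,r3:9,r4:Add1
cycle 4: CDB Add2=-5; issue ADD r1<-Add2 // r0:4,r1:Add2,r2:9,r3:9,r4:Add1
cycle 5: CDB Add1=14; issue ADD r2<-Add1 // r0:4,r1:Add2,r2:Add1,r3:9,r4:14
cycle 6: issue SUB r0<-Add3 // r0:Add3,r1:Add2,r2:Add1,r3:9,r4:14
cycle 7: CDB Add1=13 // r0:Add3,r1:Add2,r2:13,r3:9,r4:14

STATUS = TAG Add3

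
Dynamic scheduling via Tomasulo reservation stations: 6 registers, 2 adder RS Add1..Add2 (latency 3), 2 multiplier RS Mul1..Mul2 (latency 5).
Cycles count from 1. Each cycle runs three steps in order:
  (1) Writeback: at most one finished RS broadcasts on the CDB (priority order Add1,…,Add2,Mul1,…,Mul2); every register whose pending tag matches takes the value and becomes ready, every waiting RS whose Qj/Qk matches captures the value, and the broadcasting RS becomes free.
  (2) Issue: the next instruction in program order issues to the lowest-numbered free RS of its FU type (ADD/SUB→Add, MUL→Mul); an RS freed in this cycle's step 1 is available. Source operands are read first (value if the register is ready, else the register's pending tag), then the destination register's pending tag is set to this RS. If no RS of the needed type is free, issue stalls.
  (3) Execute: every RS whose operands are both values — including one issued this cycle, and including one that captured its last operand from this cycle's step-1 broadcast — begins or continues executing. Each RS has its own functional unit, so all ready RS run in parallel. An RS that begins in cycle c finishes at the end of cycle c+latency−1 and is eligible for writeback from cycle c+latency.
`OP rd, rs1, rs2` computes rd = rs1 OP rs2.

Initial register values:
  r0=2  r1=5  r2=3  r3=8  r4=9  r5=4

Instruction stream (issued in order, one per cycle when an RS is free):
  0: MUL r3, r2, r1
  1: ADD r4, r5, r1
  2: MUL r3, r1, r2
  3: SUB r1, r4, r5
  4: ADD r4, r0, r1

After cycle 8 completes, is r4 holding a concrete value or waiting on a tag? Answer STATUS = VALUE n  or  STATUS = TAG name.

STATUS = TAG Add1

cycle 1: issue MUL r3<-Mul1 // r0:2,r1:5,r2:3,r3:Mul1,r4:9,r5:4
cycle 2: issue ADD r4<-Add1 // r0:2,r1:5,r2:3,r3:Mul1,r4:Add1,r5:4
cycle 3: issue MUL r3<-Mul2 // r0:2,r1:5,r2:3,r3:Mul2,r4:Add1,r5:4
cycle 4: issue SUB r1<-Add2 // r0:2,r1:Add2,r2:3,r3:Mul2,r4:Add1,r5:4
cycle 5: CDB Add1=9; issue ADD r4<-Add1 // r0:2,r1:Add2,r2:3,r3:Mul2,r4:Add1,r5:4
cycle 6: CDB Mul1=15 // r0:2,r1:Add2,r2:3,r3:Mul2,r4:Add1,r5:4
cycle 7: - // r0:2,r1:Add2,r2:3,r3:Mul2,r4:Add1,r5:4
cycle 8: CDB Add2=5 // r0:2,r1:5,r2:3,r3:Mul2,r4:Add1,r5:4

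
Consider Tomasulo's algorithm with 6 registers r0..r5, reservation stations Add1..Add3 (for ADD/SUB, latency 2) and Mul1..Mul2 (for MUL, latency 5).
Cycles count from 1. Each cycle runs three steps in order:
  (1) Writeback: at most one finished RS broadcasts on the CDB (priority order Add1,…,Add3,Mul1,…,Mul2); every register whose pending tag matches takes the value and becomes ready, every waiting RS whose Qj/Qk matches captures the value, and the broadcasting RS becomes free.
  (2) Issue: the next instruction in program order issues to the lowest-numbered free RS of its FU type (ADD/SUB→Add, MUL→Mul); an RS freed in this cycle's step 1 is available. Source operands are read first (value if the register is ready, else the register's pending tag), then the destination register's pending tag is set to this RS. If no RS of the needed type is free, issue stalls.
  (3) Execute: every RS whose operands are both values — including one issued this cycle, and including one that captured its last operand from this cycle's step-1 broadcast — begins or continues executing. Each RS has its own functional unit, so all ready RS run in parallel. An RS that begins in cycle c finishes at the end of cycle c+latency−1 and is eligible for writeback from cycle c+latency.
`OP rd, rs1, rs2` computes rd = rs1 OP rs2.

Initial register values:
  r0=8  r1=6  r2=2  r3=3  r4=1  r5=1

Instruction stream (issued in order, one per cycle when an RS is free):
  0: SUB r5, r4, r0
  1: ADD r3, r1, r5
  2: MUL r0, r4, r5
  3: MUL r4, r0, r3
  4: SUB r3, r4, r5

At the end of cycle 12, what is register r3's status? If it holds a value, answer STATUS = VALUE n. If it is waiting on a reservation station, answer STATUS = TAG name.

STATUS = TAG Add1

cycle 1: issue SUB r5<-Add1 // r0:8,r1:6,r2:2,r3:3,r4:1,r5:Add1
cycle 2: issue ADD r3<-Add2 // r0:8,r1:6,r2:2,r3:Add2,r4:1,r5:Add1
cycle 3: CDB Add1=-7; issue MUL r0<-Mul1 // r0:Mul1,r1:6,r2:2,r3:Add2,r4:1,r5:-7
cycle 4: issue MUL r4<-Mul2 // r0:Mul1,r1:6,r2:2,r3:Add2,r4:Mul2,r5:-7
cycle 5: CDB Add2=-1; issue SUB r3<-Add1 // r0:Mul1,r1:6,r2:2,r3:Add1,r4:Mul2,r5:-7
cycle 6: - // r0:Mul1,r1:6,r2:2,r3:Add1,r4:Mul2,r5:-7
cycle 7: - // r0:Mul1,r1:6,r2:2,r3:Add1,r4:Mul2,r5:-7
cycle 8: CDB Mul1=-7 // r0:-7,r1:6,r2:2,r3:Add1,r4:Mul2,r5:-7
cycle 9: - // r0:-7,r1:6,r2:2,r3:Add1,r4:Mul2,r5:-7
cycle 10: - // r0:-7,r1:6,r2:2,r3:Add1,r4:Mul2,r5:-7
cycle 11: - // r0:-7,r1:6,r2:2,r3:Add1,r4:Mul2,r5:-7
cycle 12: - // r0:-7,r1:6,r2:2,r3:Add1,r4:Mul2,r5:-7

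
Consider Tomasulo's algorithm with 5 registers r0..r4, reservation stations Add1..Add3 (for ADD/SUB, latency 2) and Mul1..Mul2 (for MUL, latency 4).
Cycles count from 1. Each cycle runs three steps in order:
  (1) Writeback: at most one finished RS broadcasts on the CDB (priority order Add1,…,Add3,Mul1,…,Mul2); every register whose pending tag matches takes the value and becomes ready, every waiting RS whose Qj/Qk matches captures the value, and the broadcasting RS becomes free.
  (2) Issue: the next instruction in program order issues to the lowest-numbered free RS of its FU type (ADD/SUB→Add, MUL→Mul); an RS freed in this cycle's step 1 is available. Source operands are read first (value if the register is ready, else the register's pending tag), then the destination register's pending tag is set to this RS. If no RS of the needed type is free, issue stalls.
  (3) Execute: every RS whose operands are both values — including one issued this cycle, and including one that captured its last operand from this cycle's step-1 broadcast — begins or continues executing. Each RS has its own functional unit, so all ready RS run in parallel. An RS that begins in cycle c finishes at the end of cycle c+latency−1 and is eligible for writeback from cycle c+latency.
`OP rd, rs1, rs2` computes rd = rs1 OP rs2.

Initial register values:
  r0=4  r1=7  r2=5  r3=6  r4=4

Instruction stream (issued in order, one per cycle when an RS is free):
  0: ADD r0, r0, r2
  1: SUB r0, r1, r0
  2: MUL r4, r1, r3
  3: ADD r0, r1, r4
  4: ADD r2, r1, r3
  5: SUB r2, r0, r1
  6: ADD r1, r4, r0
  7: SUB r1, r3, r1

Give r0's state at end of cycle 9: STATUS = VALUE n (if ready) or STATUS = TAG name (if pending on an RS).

STATUS = TAG Add1

c1: issue ADD r0<-Add1 | r0:Add1,r1:7,r2:5,r3:6,r4:4
c2: issue SUB r0<-Add2 | r0:Add2,r1:7,r2:5,r3:6,r4:4
c3: CDB Add1=9; issue MUL r4<-Mul1 | r0:Add2,r1:7,r2:5,r3:6,r4:Mul1
c4: issue ADD r0<-Add1 | r0:Add1,r1:7,r2:5,r3:6,r4:Mul1
c5: CDB Add2=-2; issue ADD r2<-Add2 | r0:Add1,r1:7,r2:Add2,r3:6,r4:Mul1
c6: issue SUB r2<-Add3 | r0:Add1,r1:7,r2:Add3,r3:6,r4:Mul1
c7: CDB Add2=13; issue ADD r1<-Add2 | r0:Add1,r1:Add2,r2:Add3,r3:6,r4:Mul1
c8: CDB Mul1=42; stall | r0:Add1,r1:Add2,r2:Add3,r3:6,r4:42
c9: stall | r0:Add1,r1:Add2,r2:Add3,r3:6,r4:42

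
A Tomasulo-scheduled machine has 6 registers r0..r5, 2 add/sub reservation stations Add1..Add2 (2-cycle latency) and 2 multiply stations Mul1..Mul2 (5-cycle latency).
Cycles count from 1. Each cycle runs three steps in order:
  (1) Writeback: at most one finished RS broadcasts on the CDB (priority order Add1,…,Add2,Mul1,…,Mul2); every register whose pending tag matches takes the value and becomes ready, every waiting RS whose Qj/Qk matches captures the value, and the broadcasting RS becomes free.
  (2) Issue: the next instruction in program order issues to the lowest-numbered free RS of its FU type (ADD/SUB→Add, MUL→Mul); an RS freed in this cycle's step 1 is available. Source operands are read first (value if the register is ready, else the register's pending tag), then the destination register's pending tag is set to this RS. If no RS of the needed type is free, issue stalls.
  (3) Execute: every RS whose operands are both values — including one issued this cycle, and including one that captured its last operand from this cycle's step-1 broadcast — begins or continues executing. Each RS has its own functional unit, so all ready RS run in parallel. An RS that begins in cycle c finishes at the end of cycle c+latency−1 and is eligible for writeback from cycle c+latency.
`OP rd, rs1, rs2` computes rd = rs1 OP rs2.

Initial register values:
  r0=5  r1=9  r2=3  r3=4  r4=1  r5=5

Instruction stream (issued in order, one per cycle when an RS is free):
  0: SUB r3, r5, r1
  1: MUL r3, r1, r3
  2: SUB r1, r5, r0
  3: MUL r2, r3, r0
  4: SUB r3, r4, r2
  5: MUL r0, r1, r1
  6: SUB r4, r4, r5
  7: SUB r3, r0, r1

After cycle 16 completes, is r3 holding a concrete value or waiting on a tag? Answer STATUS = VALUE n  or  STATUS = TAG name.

STATUS = VALUE 0

cycle 1: issue SUB r3<-Add1 // r0:5,r1:9,r2:3,r3:Add1,r4:1,r5:5
cycle 2: issue MUL r3<-Mul1 // r0:5,r1:9,r2:3,r3:Mul1,r4:1,r5:5
cycle 3: CDB Add1=-4; issue SUB r1<-Add1 // r0:5,r1:Add1,r2:3,r3:Mul1,r4:1,r5:5
cycle 4: issue MUL r2<-Mul2 // r0:5,r1:Add1,r2:Mul2,r3:Mul1,r4:1,r5:5
cycle 5: CDB Add1=0; issue SUB r3<-Add1 // r0:5,r1:0,r2:Mul2,r3:Add1,r4:1,r5:5
cycle 6: stall // r0:5,r1:0,r2:Mul2,r3:Add1,r4:1,r5:5
cycle 7: stall // r0:5,r1:0,r2:Mul2,r3:Add1,r4:1,r5:5
cycle 8: CDB Mul1=-36; issue MUL r0<-Mul1 // r0:Mul1,r1:0,r2:Mul2,r3:Add1,r4:1,r5:5
cycle 9: issue SUB r4<-Add2 // r0:Mul1,r1:0,r2:Mul2,r3:Add1,r4:Add2,r5:5
cycle 10: stall // r0:Mul1,r1:0,r2:Mul2,r3:Add1,r4:Add2,r5:5
cycle 11: CDB Add2=-4; issue SUB r3<-Add2 // r0:Mul1,r1:0,r2:Mul2,r3:Add2,r4:-4,r5:5
cycle 12: - // r0:Mul1,r1:0,r2:Mul2,r3:Add2,r4:-4,r5:5
cycle 13: CDB Mul1=0 // r0:0,r1:0,r2:Mul2,r3:Add2,r4:-4,r5:5
cycle 14: CDB Mul2=-180 // r0:0,r1:0,r2:-180,r3:Add2,r4:-4,r5:5
cycle 15: CDB Add2=0 // r0:0,r1:0,r2:-180,r3:0,r4:-4,r5:5
cycle 16: CDB Add1=181 // r0:0,r1:0,r2:-180,r3:0,r4:-4,r5:5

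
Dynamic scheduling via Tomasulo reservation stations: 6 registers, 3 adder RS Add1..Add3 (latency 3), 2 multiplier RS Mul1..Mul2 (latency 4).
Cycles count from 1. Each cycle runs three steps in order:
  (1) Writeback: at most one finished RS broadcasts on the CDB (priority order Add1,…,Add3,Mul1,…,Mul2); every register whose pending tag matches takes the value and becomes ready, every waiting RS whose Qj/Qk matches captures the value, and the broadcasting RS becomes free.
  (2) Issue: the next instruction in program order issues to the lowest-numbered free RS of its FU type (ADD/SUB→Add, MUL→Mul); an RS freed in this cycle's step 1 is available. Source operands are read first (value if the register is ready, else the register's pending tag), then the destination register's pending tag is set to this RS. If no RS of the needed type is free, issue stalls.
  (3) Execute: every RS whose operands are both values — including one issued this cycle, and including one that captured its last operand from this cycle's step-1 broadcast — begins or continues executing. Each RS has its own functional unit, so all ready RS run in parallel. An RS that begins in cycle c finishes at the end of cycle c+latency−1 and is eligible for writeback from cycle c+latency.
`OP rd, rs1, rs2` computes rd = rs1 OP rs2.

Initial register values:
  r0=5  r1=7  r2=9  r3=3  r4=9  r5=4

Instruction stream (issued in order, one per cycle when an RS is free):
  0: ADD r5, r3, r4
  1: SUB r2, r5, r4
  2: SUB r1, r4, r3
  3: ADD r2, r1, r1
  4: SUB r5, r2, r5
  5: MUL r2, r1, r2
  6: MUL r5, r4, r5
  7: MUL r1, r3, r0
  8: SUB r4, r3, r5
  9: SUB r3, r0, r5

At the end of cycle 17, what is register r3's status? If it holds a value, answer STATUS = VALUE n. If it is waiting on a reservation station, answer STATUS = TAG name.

STATUS = TAG Add2

c1: issue ADD r5<-Add1 | r0:5,r1:7,r2:9,r3:3,r4:9,r5:Add1
c2: issue SUB r2<-Add2 | r0:5,r1:7,r2:Add2,r3:3,r4:9,r5:Add1
c3: issue SUB r1<-Add3 | r0:5,r1:Add3,r2:Add2,r3:3,r4:9,r5:Add1
c4: CDB Add1=12; issue ADD r2<-Add1 | r0:5,r1:Add3,r2:Add1,r3:3,r4:9,r5:12
c5: stall | r0:5,r1:Add3,r2:Add1,r3:3,r4:9,r5:12
c6: CDB Add3=6; issue SUB r5<-Add3 | r0:5,r1:6,r2:Add1,r3:3,r4:9,r5:Add3
c7: CDB Add2=3; issue MUL r2<-Mul1 | r0:5,r1:6,r2:Mul1,r3:3,r4:9,r5:Add3
c8: issue MUL r5<-Mul2 | r0:5,r1:6,r2:Mul1,r3:3,r4:9,r5:Mul2
c9: CDB Add1=12; stall | r0:5,r1:6,r2:Mul1,r3:3,r4:9,r5:Mul2
c10: stall | r0:5,r1:6,r2:Mul1,r3:3,r4:9,r5:Mul2
c11: stall | r0:5,r1:6,r2:Mul1,r3:3,r4:9,r5:Mul2
c12: CDB Add3=0; stall | r0:5,r1:6,r2:Mul1,r3:3,r4:9,r5:Mul2
c13: CDB Mul1=72; issue MUL r1<-Mul1 | r0:5,r1:Mul1,r2:72,r3:3,r4:9,r5:Mul2
c14: issue SUB r4<-Add1 | r0:5,r1:Mul1,r2:72,r3:3,r4:Add1,r5:Mul2
c15: issue SUB r3<-Add2 | r0:5,r1:Mul1,r2:72,r3:Add2,r4:Add1,r5:Mul2
c16: CDB Mul2=0 | r0:5,r1:Mul1,r2:72,r3:Add2,r4:Add1,r5:0
c17: CDB Mul1=15 | r0:5,r1:15,r2:72,r3:Add2,r4:Add1,r5:0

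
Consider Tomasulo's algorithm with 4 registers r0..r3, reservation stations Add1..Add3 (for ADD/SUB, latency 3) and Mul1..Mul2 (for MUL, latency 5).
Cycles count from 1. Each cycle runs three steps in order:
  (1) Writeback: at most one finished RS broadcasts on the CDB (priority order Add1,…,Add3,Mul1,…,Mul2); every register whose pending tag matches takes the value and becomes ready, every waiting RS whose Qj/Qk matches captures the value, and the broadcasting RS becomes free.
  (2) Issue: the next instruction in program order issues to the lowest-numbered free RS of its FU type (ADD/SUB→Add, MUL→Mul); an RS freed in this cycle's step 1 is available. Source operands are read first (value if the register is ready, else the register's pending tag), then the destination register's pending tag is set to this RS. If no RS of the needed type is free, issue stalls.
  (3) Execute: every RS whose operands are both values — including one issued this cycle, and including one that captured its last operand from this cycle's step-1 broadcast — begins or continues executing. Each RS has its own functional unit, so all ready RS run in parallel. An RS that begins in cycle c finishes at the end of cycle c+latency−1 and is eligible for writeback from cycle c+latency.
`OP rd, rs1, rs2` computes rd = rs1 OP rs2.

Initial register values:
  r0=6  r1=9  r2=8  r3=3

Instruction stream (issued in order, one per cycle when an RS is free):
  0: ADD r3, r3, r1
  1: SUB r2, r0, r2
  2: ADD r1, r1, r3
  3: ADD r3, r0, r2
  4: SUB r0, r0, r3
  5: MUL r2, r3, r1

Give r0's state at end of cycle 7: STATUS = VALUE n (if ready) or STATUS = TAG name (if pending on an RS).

cycle 1: issue ADD r3<-Add1 // r0:6,r1:9,r2:8,r3:Add1
cycle 2: issue SUB r2<-Add2 // r0:6,r1:9,r2:Add2,r3:Add1
cycle 3: issue ADD r1<-Add3 // r0:6,r1:Add3,r2:Add2,r3:Add1
cycle 4: CDB Add1=12; issue ADD r3<-Add1 // r0:6,r1:Add3,r2:Add2,r3:Add1
cycle 5: CDB Add2=-2; issue SUB r0<-Add2 // r0:Add2,r1:Add3,r2:-2,r3:Add1
cycle 6: issue MUL r2<-Mul1 // r0:Add2,r1:Add3,r2:Mul1,r3:Add1
cycle 7: CDB Add3=21 // r0:Add2,r1:21,r2:Mul1,r3:Add1

STATUS = TAG Add2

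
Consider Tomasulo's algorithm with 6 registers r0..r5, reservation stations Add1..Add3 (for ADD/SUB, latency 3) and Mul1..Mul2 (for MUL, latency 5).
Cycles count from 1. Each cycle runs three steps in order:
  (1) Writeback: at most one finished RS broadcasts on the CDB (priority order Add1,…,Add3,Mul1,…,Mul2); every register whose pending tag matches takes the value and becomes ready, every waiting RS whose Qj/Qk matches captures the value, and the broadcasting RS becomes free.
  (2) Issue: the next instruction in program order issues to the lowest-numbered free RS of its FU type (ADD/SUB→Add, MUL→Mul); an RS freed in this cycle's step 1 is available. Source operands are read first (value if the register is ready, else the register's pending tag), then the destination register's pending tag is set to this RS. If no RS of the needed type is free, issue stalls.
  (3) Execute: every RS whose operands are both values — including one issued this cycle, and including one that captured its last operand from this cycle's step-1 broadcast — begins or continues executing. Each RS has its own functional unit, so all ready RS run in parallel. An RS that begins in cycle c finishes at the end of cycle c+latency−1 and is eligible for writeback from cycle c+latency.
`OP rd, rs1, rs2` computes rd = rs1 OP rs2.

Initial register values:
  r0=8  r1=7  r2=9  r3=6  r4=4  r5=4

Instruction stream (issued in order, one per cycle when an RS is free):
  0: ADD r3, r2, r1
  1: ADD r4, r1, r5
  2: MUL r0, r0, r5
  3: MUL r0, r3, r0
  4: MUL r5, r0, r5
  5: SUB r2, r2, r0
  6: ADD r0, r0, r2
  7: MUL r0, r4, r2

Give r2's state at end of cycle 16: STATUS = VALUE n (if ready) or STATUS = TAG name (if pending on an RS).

STATUS = VALUE -503

cycle 1: issue ADD r3<-Add1 // r0:8,r1:7,r2:9,r3:Add1,r4:4,r5:4
cycle 2: issue ADD r4<-Add2 // r0:8,r1:7,r2:9,r3:Add1,r4:Add2,r5:4
cycle 3: issue MUL r0<-Mul1 // r0:Mul1,r1:7,r2:9,r3:Add1,r4:Add2,r5:4
cycle 4: CDB Add1=16; issue MUL r0<-Mul2 // r0:Mul2,r1:7,r2:9,r3:16,r4:Add2,r5:4
cycle 5: CDB Add2=11; stall // r0:Mul2,r1:7,r2:9,r3:16,r4:11,r5:4
cycle 6: stall // r0:Mul2,r1:7,r2:9,r3:16,r4:11,r5:4
cycle 7: stall // r0:Mul2,r1:7,r2:9,r3:16,r4:11,r5:4
cycle 8: CDB Mul1=32; issue MUL r5<-Mul1 // r0:Mul2,r1:7,r2:9,r3:16,r4:11,r5:Mul1
cycle 9: issue SUB r2<-Add1 // r0:Mul2,r1:7,r2:Add1,r3:16,r4:11,r5:Mul1
cycle 10: issue ADD r0<-Add2 // r0:Add2,r1:7,r2:Add1,r3:16,r4:11,r5:Mul1
cycle 11: stall // r0:Add2,r1:7,r2:Add1,r3:16,r4:11,r5:Mul1
cycle 12: stall // r0:Add2,r1:7,r2:Add1,r3:16,r4:11,r5:Mul1
cycle 13: CDB Mul2=512; issue MUL r0<-Mul2 // r0:Mul2,r1:7,r2:Add1,r3:16,r4:11,r5:Mul1
cycle 14: - // r0:Mul2,r1:7,r2:Add1,r3:16,r4:11,r5:Mul1
cycle 15: - // r0:Mul2,r1:7,r2:Add1,r3:16,r4:11,r5:Mul1
cycle 16: CDB Add1=-503 // r0:Mul2,r1:7,r2:-503,r3:16,r4:11,r5:Mul1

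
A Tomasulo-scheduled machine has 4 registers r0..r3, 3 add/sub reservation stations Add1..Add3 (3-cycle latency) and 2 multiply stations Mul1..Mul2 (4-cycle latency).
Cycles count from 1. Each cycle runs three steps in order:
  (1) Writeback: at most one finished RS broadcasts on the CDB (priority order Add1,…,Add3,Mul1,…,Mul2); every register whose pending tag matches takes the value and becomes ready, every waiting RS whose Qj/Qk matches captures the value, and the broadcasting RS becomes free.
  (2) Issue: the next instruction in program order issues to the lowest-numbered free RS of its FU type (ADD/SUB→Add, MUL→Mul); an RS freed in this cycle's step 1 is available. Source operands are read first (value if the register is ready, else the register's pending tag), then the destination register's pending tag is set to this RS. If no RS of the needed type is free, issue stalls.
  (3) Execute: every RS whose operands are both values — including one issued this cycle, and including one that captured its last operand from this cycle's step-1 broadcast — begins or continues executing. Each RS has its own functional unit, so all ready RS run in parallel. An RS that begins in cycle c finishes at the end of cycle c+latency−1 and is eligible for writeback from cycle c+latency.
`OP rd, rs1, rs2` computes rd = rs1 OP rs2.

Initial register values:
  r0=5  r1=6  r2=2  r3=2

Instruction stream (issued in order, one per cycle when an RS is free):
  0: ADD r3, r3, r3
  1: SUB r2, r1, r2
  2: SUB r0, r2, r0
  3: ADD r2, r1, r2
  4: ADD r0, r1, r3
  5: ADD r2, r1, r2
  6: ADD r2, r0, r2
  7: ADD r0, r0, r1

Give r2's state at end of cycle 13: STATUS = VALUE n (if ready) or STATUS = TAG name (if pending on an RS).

cycle 1: issue ADD r3<-Add1 // r0:5,r1:6,r2:2,r3:Add1
cycle 2: issue SUB r2<-Add2 // r0:5,r1:6,r2:Add2,r3:Add1
cycle 3: issue SUB r0<-Add3 // r0:Add3,r1:6,r2:Add2,r3:Add1
cycle 4: CDB Add1=4; issue ADD r2<-Add1 // r0:Add3,r1:6,r2:Add1,r3:4
cycle 5: CDB Add2=4; issue ADD r0<-Add2 // r0:Add2,r1:6,r2:Add1,r3:4
cycle 6: stall // r0:Add2,r1:6,r2:Add1,r3:4
cycle 7: stall // r0:Add2,r1:6,r2:Add1,r3:4
cycle 8: CDB Add1=10; issue ADD r2<-Add1 // r0:Add2,r1:6,r2:Add1,r3:4
cycle 9: CDB Add2=10; issue ADD r2<-Add2 // r0:10,r1:6,r2:Add2,r3:4
cycle 10: CDB Add3=-1; issue ADD r0<-Add3 // r0:Add3,r1:6,r2:Add2,r3:4
cycle 11: CDB Add1=16 // r0:Add3,r1:6,r2:Add2,r3:4
cycle 12: - // r0:Add3,r1:6,r2:Add2,r3:4
cycle 13: CDB Add3=16 // r0:16,r1:6,r2:Add2,r3:4

STATUS = TAG Add2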